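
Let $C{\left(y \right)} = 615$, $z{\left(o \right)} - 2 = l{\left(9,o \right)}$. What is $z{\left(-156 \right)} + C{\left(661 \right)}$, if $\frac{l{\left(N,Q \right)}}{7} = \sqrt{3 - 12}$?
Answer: $617 + 21 i \approx 617.0 + 21.0 i$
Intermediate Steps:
$l{\left(N,Q \right)} = 21 i$ ($l{\left(N,Q \right)} = 7 \sqrt{3 - 12} = 7 \sqrt{-9} = 7 \cdot 3 i = 21 i$)
$z{\left(o \right)} = 2 + 21 i$
$z{\left(-156 \right)} + C{\left(661 \right)} = \left(2 + 21 i\right) + 615 = 617 + 21 i$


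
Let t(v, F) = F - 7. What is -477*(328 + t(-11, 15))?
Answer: -160272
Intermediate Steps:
t(v, F) = -7 + F
-477*(328 + t(-11, 15)) = -477*(328 + (-7 + 15)) = -477*(328 + 8) = -477*336 = -160272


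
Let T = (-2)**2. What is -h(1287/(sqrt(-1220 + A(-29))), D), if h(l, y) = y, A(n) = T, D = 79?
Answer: -79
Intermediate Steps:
T = 4
A(n) = 4
-h(1287/(sqrt(-1220 + A(-29))), D) = -1*79 = -79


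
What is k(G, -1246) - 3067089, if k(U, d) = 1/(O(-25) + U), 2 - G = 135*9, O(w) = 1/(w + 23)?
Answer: -7443825005/2427 ≈ -3.0671e+6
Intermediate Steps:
O(w) = 1/(23 + w)
G = -1213 (G = 2 - 135*9 = 2 - 1*1215 = 2 - 1215 = -1213)
k(U, d) = 1/(-1/2 + U) (k(U, d) = 1/(1/(23 - 25) + U) = 1/(1/(-2) + U) = 1/(-1/2 + U))
k(G, -1246) - 3067089 = 2/(-1 + 2*(-1213)) - 3067089 = 2/(-1 - 2426) - 3067089 = 2/(-2427) - 3067089 = 2*(-1/2427) - 3067089 = -2/2427 - 3067089 = -7443825005/2427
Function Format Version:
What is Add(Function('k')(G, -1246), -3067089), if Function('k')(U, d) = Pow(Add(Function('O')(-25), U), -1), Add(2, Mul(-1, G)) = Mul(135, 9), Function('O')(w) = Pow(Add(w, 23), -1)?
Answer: Rational(-7443825005, 2427) ≈ -3.0671e+6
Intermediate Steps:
Function('O')(w) = Pow(Add(23, w), -1)
G = -1213 (G = Add(2, Mul(-1, Mul(135, 9))) = Add(2, Mul(-1, 1215)) = Add(2, -1215) = -1213)
Function('k')(U, d) = Pow(Add(Rational(-1, 2), U), -1) (Function('k')(U, d) = Pow(Add(Pow(Add(23, -25), -1), U), -1) = Pow(Add(Pow(-2, -1), U), -1) = Pow(Add(Rational(-1, 2), U), -1))
Add(Function('k')(G, -1246), -3067089) = Add(Mul(2, Pow(Add(-1, Mul(2, -1213)), -1)), -3067089) = Add(Mul(2, Pow(Add(-1, -2426), -1)), -3067089) = Add(Mul(2, Pow(-2427, -1)), -3067089) = Add(Mul(2, Rational(-1, 2427)), -3067089) = Add(Rational(-2, 2427), -3067089) = Rational(-7443825005, 2427)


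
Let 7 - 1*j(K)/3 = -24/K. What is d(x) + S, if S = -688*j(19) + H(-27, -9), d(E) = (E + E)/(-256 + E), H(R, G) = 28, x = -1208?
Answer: -59197690/3477 ≈ -17026.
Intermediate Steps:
d(E) = 2*E/(-256 + E) (d(E) = (2*E)/(-256 + E) = 2*E/(-256 + E))
j(K) = 21 + 72/K (j(K) = 21 - (-72)/K = 21 + 72/K)
S = -323516/19 (S = -688*(21 + 72/19) + 28 = -688*471/19 + 28 = -324048/19 + 28 = -323516/19 ≈ -17027.)
d(x) + S = 2*(-1208)/(-256 - 1208) - 323516/19 = 2*(-1208)/(-1464) - 323516/19 = 2*(-1208)*(-1/1464) - 323516/19 = 302/183 - 323516/19 = -59197690/3477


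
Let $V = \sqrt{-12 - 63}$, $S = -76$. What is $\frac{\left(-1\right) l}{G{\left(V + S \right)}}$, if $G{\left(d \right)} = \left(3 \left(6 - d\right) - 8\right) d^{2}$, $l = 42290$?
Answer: $- \frac{42290 i}{266395 \sqrt{3} + 1322638 i} \approx -0.028505 - 0.0099441 i$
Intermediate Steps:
$V = 5 i \sqrt{3}$ ($V = \sqrt{-75} = 5 i \sqrt{3} \approx 8.6602 i$)
$G{\left(d \right)} = d^{2} \left(10 - 3 d\right)$ ($G{\left(d \right)} = \left(\left(18 - 3 d\right) - 8\right) d^{2} = \left(10 - 3 d\right) d^{2} = d^{2} \left(10 - 3 d\right)$)
$\frac{\left(-1\right) l}{G{\left(V + S \right)}} = \frac{\left(-1\right) 42290}{\left(5 i \sqrt{3} - 76\right)^{2} \left(10 - 3 \left(5 i \sqrt{3} - 76\right)\right)} = - \frac{42290}{\left(-76 + 5 i \sqrt{3}\right)^{2} \left(10 - 3 \left(-76 + 5 i \sqrt{3}\right)\right)} = - \frac{42290}{\left(-76 + 5 i \sqrt{3}\right)^{2} \left(10 + \left(228 - 15 i \sqrt{3}\right)\right)} = - \frac{42290}{\left(-76 + 5 i \sqrt{3}\right)^{2} \left(238 - 15 i \sqrt{3}\right)}$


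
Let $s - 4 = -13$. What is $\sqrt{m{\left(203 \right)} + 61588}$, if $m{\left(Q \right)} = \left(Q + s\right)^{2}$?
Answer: $2 \sqrt{24806} \approx 315.0$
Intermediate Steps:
$s = -9$ ($s = 4 - 13 = -9$)
$m{\left(Q \right)} = \left(-9 + Q\right)^{2}$ ($m{\left(Q \right)} = \left(Q - 9\right)^{2} = \left(-9 + Q\right)^{2}$)
$\sqrt{m{\left(203 \right)} + 61588} = \sqrt{\left(-9 + 203\right)^{2} + 61588} = \sqrt{194^{2} + 61588} = \sqrt{37636 + 61588} = \sqrt{99224} = 2 \sqrt{24806}$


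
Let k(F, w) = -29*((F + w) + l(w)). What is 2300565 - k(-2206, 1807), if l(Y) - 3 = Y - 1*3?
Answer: 2341397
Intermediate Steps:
l(Y) = Y (l(Y) = 3 + (Y - 1*3) = 3 + (Y - 3) = 3 + (-3 + Y) = Y)
k(F, w) = -58*w - 29*F (k(F, w) = -29*((F + w) + w) = -29*(F + 2*w) = -58*w - 29*F)
2300565 - k(-2206, 1807) = 2300565 - (-58*1807 - 29*(-2206)) = 2300565 - (-104806 + 63974) = 2300565 - 1*(-40832) = 2300565 + 40832 = 2341397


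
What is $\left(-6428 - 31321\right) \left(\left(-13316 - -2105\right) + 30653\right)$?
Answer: $-733916058$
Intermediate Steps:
$\left(-6428 - 31321\right) \left(\left(-13316 - -2105\right) + 30653\right) = - 37749 \left(\left(-13316 + 2105\right) + 30653\right) = - 37749 \left(-11211 + 30653\right) = \left(-37749\right) 19442 = -733916058$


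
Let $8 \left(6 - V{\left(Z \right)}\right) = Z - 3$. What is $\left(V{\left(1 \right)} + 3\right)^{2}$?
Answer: $\frac{1369}{16} \approx 85.563$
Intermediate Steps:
$V{\left(Z \right)} = \frac{51}{8} - \frac{Z}{8}$ ($V{\left(Z \right)} = 6 - \frac{Z - 3}{8} = 6 - \frac{-3 + Z}{8} = 6 - \left(- \frac{3}{8} + \frac{Z}{8}\right) = \frac{51}{8} - \frac{Z}{8}$)
$\left(V{\left(1 \right)} + 3\right)^{2} = \left(\left(\frac{51}{8} - \frac{1}{8}\right) + 3\right)^{2} = \left(\frac{25}{4} + 3\right)^{2} = \left(\frac{37}{4}\right)^{2} = \frac{1369}{16}$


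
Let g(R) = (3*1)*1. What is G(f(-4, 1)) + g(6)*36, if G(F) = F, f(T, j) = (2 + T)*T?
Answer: 116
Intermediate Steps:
f(T, j) = T*(2 + T)
g(R) = 3 (g(R) = 3*1 = 3)
G(f(-4, 1)) + g(6)*36 = -4*(2 - 4) + 3*36 = -4*(-2) + 108 = 8 + 108 = 116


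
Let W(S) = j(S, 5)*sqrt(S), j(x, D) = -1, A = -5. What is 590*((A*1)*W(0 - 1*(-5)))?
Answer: 2950*sqrt(5) ≈ 6596.4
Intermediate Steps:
W(S) = -sqrt(S)
590*((A*1)*W(0 - 1*(-5))) = 590*((-5*1)*(-sqrt(0 - 1*(-5)))) = 590*(-(-5)*sqrt(0 + 5)) = 590*(-(-5)*sqrt(5)) = 590*(5*sqrt(5)) = 2950*sqrt(5)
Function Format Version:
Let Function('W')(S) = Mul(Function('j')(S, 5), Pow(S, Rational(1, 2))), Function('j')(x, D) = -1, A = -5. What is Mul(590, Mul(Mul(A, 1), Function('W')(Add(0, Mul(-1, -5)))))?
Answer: Mul(2950, Pow(5, Rational(1, 2))) ≈ 6596.4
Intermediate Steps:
Function('W')(S) = Mul(-1, Pow(S, Rational(1, 2)))
Mul(590, Mul(Mul(A, 1), Function('W')(Add(0, Mul(-1, -5))))) = Mul(590, Mul(Mul(-5, 1), Mul(-1, Pow(Add(0, Mul(-1, -5)), Rational(1, 2))))) = Mul(590, Mul(-5, Mul(-1, Pow(Add(0, 5), Rational(1, 2))))) = Mul(590, Mul(-5, Mul(-1, Pow(5, Rational(1, 2))))) = Mul(590, Mul(5, Pow(5, Rational(1, 2)))) = Mul(2950, Pow(5, Rational(1, 2)))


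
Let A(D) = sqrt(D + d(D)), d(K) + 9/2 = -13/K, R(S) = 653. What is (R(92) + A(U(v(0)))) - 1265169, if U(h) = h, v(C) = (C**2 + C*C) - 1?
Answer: -1264516 + sqrt(30)/2 ≈ -1.2645e+6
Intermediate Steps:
v(C) = -1 + 2*C**2 (v(C) = (C**2 + C**2) - 1 = 2*C**2 - 1 = -1 + 2*C**2)
d(K) = -9/2 - 13/K
A(D) = sqrt(-9/2 + D - 13/D) (A(D) = sqrt(D + (-9/2 - 13/D)) = sqrt(-9/2 + D - 13/D))
(R(92) + A(U(v(0)))) - 1265169 = (653 + sqrt(-18 - 52/(-1 + 2*0**2) + 4*(-1 + 2*0**2))/2) - 1265169 = (653 + sqrt(-18 - 52/(-1 + 2*0) + 4*(-1 + 2*0))/2) - 1265169 = (653 + sqrt(-18 - 52/(-1 + 0) + 4*(-1 + 0))/2) - 1265169 = (653 + sqrt(-18 - 52/(-1) + 4*(-1))/2) - 1265169 = (653 + sqrt(-18 - 52*(-1) - 4)/2) - 1265169 = (653 + sqrt(-18 + 52 - 4)/2) - 1265169 = (653 + sqrt(30)/2) - 1265169 = -1264516 + sqrt(30)/2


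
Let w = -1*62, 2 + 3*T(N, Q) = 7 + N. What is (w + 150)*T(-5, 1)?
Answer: 0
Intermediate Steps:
T(N, Q) = 5/3 + N/3 (T(N, Q) = -⅔ + (7 + N)/3 = -⅔ + (7/3 + N/3) = 5/3 + N/3)
w = -62
(w + 150)*T(-5, 1) = (-62 + 150)*(5/3 + (⅓)*(-5)) = 88*(5/3 - 5/3) = 88*0 = 0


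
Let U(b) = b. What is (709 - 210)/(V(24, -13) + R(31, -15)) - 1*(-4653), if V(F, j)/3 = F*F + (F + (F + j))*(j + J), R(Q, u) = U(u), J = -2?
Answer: 642613/138 ≈ 4656.6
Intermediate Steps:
R(Q, u) = u
V(F, j) = 3*F**2 + 3*(-2 + j)*(j + 2*F) (V(F, j) = 3*(F*F + (F + (F + j))*(j - 2)) = 3*(F**2 + (j + 2*F)*(-2 + j)) = 3*(F**2 + (-2 + j)*(j + 2*F)) = 3*F**2 + 3*(-2 + j)*(j + 2*F))
(709 - 210)/(V(24, -13) + R(31, -15)) - 1*(-4653) = (709 - 210)/((-12*24 - 6*(-13) + 3*24**2 + 3*(-13)**2 + 6*24*(-13)) - 15) - 1*(-4653) = 499/((-288 + 78 + 3*576 + 3*169 - 1872) - 15) + 4653 = 499/((-288 + 78 + 1728 + 507 - 1872) - 15) + 4653 = 499/(153 - 15) + 4653 = 499/138 + 4653 = 642613/138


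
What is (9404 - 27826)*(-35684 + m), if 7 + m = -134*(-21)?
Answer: 605660094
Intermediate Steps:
m = 2807 (m = -7 - 134*(-21) = -7 + 2814 = 2807)
(9404 - 27826)*(-35684 + m) = (9404 - 27826)*(-35684 + 2807) = -18422*(-32877) = 605660094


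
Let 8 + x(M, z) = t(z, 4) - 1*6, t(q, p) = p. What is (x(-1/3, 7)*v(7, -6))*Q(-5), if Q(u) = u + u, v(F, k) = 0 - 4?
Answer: -400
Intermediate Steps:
v(F, k) = -4
Q(u) = 2*u
x(M, z) = -10 (x(M, z) = -8 + (4 - 1*6) = -8 + (4 - 6) = -8 - 2 = -10)
(x(-1/3, 7)*v(7, -6))*Q(-5) = (-10*(-4))*(2*(-5)) = 40*(-10) = -400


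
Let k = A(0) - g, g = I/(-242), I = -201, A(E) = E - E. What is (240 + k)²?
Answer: 3349978641/58564 ≈ 57202.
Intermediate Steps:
A(E) = 0
g = 201/242 (g = -201/(-242) = -201*(-1/242) = 201/242 ≈ 0.83058)
k = -201/242 (k = 0 - 1*201/242 = 0 - 201/242 = -201/242 ≈ -0.83058)
(240 + k)² = (240 - 201/242)² = (57879/242)² = 3349978641/58564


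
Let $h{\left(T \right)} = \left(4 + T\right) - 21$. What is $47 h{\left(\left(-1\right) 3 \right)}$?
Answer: $-940$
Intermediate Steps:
$h{\left(T \right)} = -17 + T$
$47 h{\left(\left(-1\right) 3 \right)} = 47 \left(-17 - 3\right) = 47 \left(-20\right) = -940$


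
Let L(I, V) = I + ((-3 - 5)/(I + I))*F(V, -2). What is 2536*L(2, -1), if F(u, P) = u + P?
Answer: 20288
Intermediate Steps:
F(u, P) = P + u
L(I, V) = I - 4*(-2 + V)/I (L(I, V) = I + ((-3 - 5)/(I + I))*(-2 + V) = I + (-8*1/(2*I))*(-2 + V) = I + (-4/I)*(-2 + V) = I - 4*(-2 + V)/I)
2536*L(2, -1) = 2536*((8 + 2² - 4*(-1))/2) = 2536*((8 + 4 + 4)/2) = 2536*((½)*16) = 2536*8 = 20288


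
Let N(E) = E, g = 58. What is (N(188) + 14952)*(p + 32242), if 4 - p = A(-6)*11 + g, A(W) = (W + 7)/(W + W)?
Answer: 1462020595/3 ≈ 4.8734e+8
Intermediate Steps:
A(W) = (7 + W)/(2*W) (A(W) = (7 + W)/((2*W)) = (7 + W)*(1/(2*W)) = (7 + W)/(2*W))
p = -637/12 (p = 4 - (((½)*(7 - 6)/(-6))*11 + 58) = 4 - (((½)*(-⅙)*1)*11 + 58) = 4 - (-1/12*11 + 58) = 4 - (-11/12 + 58) = 4 - 1*685/12 = 4 - 685/12 = -637/12 ≈ -53.083)
(N(188) + 14952)*(p + 32242) = (188 + 14952)*(-637/12 + 32242) = 15140*(386267/12) = 1462020595/3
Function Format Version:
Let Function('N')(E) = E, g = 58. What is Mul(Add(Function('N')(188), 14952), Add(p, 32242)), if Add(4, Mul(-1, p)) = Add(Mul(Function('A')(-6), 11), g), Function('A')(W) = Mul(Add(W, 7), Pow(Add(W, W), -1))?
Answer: Rational(1462020595, 3) ≈ 4.8734e+8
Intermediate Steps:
Function('A')(W) = Mul(Rational(1, 2), Pow(W, -1), Add(7, W)) (Function('A')(W) = Mul(Add(7, W), Pow(Mul(2, W), -1)) = Mul(Add(7, W), Mul(Rational(1, 2), Pow(W, -1))) = Mul(Rational(1, 2), Pow(W, -1), Add(7, W)))
p = Rational(-637, 12) (p = Add(4, Mul(-1, Add(Mul(Mul(Rational(1, 2), Pow(-6, -1), Add(7, -6)), 11), 58))) = Add(4, Mul(-1, Add(Mul(Mul(Rational(1, 2), Rational(-1, 6), 1), 11), 58))) = Add(4, Mul(-1, Add(Mul(Rational(-1, 12), 11), 58))) = Add(4, Mul(-1, Add(Rational(-11, 12), 58))) = Add(4, Mul(-1, Rational(685, 12))) = Add(4, Rational(-685, 12)) = Rational(-637, 12) ≈ -53.083)
Mul(Add(Function('N')(188), 14952), Add(p, 32242)) = Mul(Add(188, 14952), Add(Rational(-637, 12), 32242)) = Mul(15140, Rational(386267, 12)) = Rational(1462020595, 3)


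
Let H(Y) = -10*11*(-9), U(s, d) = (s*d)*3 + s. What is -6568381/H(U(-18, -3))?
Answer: -6568381/990 ≈ -6634.7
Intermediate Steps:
U(s, d) = s + 3*d*s (U(s, d) = (d*s)*3 + s = 3*d*s + s = s + 3*d*s)
H(Y) = 990 (H(Y) = -110*(-9) = 990)
-6568381/H(U(-18, -3)) = -6568381/990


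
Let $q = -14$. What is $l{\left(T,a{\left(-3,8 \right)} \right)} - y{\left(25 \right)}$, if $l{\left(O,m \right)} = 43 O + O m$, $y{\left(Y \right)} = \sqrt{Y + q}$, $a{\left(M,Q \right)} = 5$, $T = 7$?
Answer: $336 - \sqrt{11} \approx 332.68$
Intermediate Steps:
$y{\left(Y \right)} = \sqrt{-14 + Y}$ ($y{\left(Y \right)} = \sqrt{Y - 14} = \sqrt{-14 + Y}$)
$l{\left(T,a{\left(-3,8 \right)} \right)} - y{\left(25 \right)} = 7 \left(43 + 5\right) - \sqrt{-14 + 25} = 7 \cdot 48 - \sqrt{11} = 336 - \sqrt{11}$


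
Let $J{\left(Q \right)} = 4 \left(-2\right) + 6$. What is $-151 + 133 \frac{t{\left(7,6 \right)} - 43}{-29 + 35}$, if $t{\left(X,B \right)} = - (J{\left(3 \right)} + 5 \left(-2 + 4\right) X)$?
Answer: $- \frac{5223}{2} \approx -2611.5$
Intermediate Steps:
$J{\left(Q \right)} = -2$ ($J{\left(Q \right)} = -8 + 6 = -2$)
$t{\left(X,B \right)} = 2 - 10 X$ ($t{\left(X,B \right)} = - (-2 + 5 \left(-2 + 4\right) X) = - (-2 + 5 \cdot 2 X) = - (-2 + 10 X) = 2 - 10 X$)
$-151 + 133 \frac{t{\left(7,6 \right)} - 43}{-29 + 35} = -151 + 133 \frac{\left(2 - 70\right) - 43}{-29 + 35} = -151 + 133 \frac{\left(2 - 70\right) - 43}{6} = -151 + 133 \left(-68 - 43\right) \frac{1}{6} = -151 + 133 \left(\left(-111\right) \frac{1}{6}\right) = -151 + 133 \left(- \frac{37}{2}\right) = -151 - \frac{4921}{2} = - \frac{5223}{2}$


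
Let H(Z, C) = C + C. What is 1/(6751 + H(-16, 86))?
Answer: 1/6923 ≈ 0.00014445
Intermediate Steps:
H(Z, C) = 2*C
1/(6751 + H(-16, 86)) = 1/(6751 + 2*86) = 1/(6751 + 172) = 1/6923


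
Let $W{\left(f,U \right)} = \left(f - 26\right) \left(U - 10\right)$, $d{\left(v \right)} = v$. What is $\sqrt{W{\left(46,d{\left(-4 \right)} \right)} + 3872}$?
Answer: $2 \sqrt{898} \approx 59.933$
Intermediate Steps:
$W{\left(f,U \right)} = \left(-26 + f\right) \left(-10 + U\right)$
$\sqrt{W{\left(46,d{\left(-4 \right)} \right)} + 3872} = \sqrt{\left(260 - -104 - 460 - 184\right) + 3872} = \sqrt{\left(260 + 104 - 460 - 184\right) + 3872} = \sqrt{-280 + 3872} = \sqrt{3592} = 2 \sqrt{898}$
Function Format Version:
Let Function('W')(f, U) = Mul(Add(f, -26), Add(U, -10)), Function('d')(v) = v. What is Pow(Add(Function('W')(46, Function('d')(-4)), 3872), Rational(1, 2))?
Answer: Mul(2, Pow(898, Rational(1, 2))) ≈ 59.933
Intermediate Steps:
Function('W')(f, U) = Mul(Add(-26, f), Add(-10, U))
Pow(Add(Function('W')(46, Function('d')(-4)), 3872), Rational(1, 2)) = Pow(Add(Add(260, Mul(-26, -4), Mul(-10, 46), Mul(-4, 46)), 3872), Rational(1, 2)) = Pow(Add(Add(260, 104, -460, -184), 3872), Rational(1, 2)) = Pow(Add(-280, 3872), Rational(1, 2)) = Pow(3592, Rational(1, 2)) = Mul(2, Pow(898, Rational(1, 2)))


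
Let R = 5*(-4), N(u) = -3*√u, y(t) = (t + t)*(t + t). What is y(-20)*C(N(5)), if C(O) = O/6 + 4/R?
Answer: -320 - 800*√5 ≈ -2108.9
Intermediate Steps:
y(t) = 4*t² (y(t) = (2*t)*(2*t) = 4*t²)
R = -20
C(O) = -⅕ + O/6 (C(O) = O/6 + 4/(-20) = O*(⅙) + 4*(-1/20) = O/6 - ⅕ = -⅕ + O/6)
y(-20)*C(N(5)) = (4*(-20)²)*(-⅕ + (-3*√5)/6) = (4*400)*(-⅕ - √5/2) = 1600*(-⅕ - √5/2) = -320 - 800*√5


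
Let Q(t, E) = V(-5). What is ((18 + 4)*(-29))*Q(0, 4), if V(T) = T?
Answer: 3190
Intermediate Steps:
Q(t, E) = -5
((18 + 4)*(-29))*Q(0, 4) = ((18 + 4)*(-29))*(-5) = (22*(-29))*(-5) = -638*(-5) = 3190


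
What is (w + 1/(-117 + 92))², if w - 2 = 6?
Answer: 39601/625 ≈ 63.362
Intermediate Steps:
w = 8 (w = 2 + 6 = 8)
(w + 1/(-117 + 92))² = (8 + 1/(-117 + 92))² = (8 + 1/(-25))² = (8 - 1/25)² = (199/25)² = 39601/625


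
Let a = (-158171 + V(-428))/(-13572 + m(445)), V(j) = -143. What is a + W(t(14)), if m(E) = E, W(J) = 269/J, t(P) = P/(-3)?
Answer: -8377093/183778 ≈ -45.583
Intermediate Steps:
t(P) = -P/3 (t(P) = P*(-1/3) = -P/3)
a = 158314/13127 (a = (-158171 - 143)/(-13572 + 445) = -158314/(-13127) = -158314*(-1/13127) = 158314/13127 ≈ 12.060)
a + W(t(14)) = 158314/13127 + 269/((-1/3*14)) = 158314/13127 + 269/(-14/3) = 158314/13127 + 269*(-3/14) = 158314/13127 - 807/14 = -8377093/183778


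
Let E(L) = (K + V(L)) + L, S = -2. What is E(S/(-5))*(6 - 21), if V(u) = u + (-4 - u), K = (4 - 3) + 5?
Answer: -36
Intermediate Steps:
K = 6 (K = 1 + 5 = 6)
V(u) = -4
E(L) = 2 + L (E(L) = (6 - 4) + L = 2 + L)
E(S/(-5))*(6 - 21) = (2 - 2/(-5))*(6 - 21) = (2 - 2*(-⅕))*(-15) = (2 + ⅖)*(-15) = (12/5)*(-15) = -36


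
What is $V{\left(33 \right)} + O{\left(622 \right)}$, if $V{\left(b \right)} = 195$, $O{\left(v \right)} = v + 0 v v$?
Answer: $817$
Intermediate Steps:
$O{\left(v \right)} = v$ ($O{\left(v \right)} = v + 0 v^{2} = v + 0 = v$)
$V{\left(33 \right)} + O{\left(622 \right)} = 195 + 622 = 817$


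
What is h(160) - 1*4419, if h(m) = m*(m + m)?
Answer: 46781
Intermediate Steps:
h(m) = 2*m² (h(m) = m*(2*m) = 2*m²)
h(160) - 1*4419 = 2*160² - 1*4419 = 2*25600 - 4419 = 51200 - 4419 = 46781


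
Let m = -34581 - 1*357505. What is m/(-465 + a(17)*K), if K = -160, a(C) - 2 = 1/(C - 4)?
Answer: 5097118/10365 ≈ 491.76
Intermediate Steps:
a(C) = 2 + 1/(-4 + C) (a(C) = 2 + 1/(C - 4) = 2 + 1/(-4 + C))
m = -392086 (m = -34581 - 357505 = -392086)
m/(-465 + a(17)*K) = -392086/(-465 + ((-7 + 2*17)/(-4 + 17))*(-160)) = -392086/(-465 + ((-7 + 34)/13)*(-160)) = -392086/(-465 + ((1/13)*27)*(-160)) = -392086/(-465 + (27/13)*(-160)) = -392086/(-465 - 4320/13) = -392086/(-10365/13) = -392086*(-13/10365) = 5097118/10365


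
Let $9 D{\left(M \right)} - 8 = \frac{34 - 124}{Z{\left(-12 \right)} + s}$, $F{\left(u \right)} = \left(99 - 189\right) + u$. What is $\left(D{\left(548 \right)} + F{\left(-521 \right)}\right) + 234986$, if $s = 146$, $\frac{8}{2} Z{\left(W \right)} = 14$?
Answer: $\frac{630705337}{2691} \approx 2.3438 \cdot 10^{5}$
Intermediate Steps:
$F{\left(u \right)} = -90 + u$
$Z{\left(W \right)} = \frac{7}{2}$ ($Z{\left(W \right)} = \frac{1}{4} \cdot 14 = \frac{7}{2}$)
$D{\left(M \right)} = \frac{2212}{2691}$ ($D{\left(M \right)} = \frac{8}{9} + \frac{\left(34 - 124\right) \frac{1}{\frac{7}{2} + 146}}{9} = \frac{8}{9} + \frac{\left(-90\right) \frac{1}{\frac{299}{2}}}{9} = \frac{8}{9} + \frac{\left(-90\right) \frac{2}{299}}{9} = \frac{8}{9} + \frac{1}{9} \left(- \frac{180}{299}\right) = \frac{8}{9} - \frac{20}{299} = \frac{2212}{2691}$)
$\left(D{\left(548 \right)} + F{\left(-521 \right)}\right) + 234986 = \left(\frac{2212}{2691} - 611\right) + 234986 = - \frac{1641989}{2691} + 234986 = \frac{630705337}{2691}$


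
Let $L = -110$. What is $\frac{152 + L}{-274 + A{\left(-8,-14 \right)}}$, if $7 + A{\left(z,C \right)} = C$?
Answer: $- \frac{42}{295} \approx -0.14237$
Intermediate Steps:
$A{\left(z,C \right)} = -7 + C$
$\frac{152 + L}{-274 + A{\left(-8,-14 \right)}} = \frac{152 - 110}{-274 - 21} = \frac{42}{-274 - 21} = \frac{42}{-295} = 42 \left(- \frac{1}{295}\right) = - \frac{42}{295}$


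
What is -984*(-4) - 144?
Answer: 3792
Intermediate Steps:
-984*(-4) - 144 = -82*(-48) - 144 = 3936 - 144 = 3792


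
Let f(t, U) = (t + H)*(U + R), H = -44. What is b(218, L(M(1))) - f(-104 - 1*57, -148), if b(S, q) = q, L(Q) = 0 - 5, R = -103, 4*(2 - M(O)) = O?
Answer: -51460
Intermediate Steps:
M(O) = 2 - O/4
L(Q) = -5
f(t, U) = (-103 + U)*(-44 + t) (f(t, U) = (t - 44)*(U - 103) = (-44 + t)*(-103 + U) = (-103 + U)*(-44 + t))
b(218, L(M(1))) - f(-104 - 1*57, -148) = -5 - (4532 - 103*(-104 - 1*57) - 44*(-148) - 148*(-104 - 1*57)) = -5 - (4532 - 103*(-104 - 57) + 6512 - 148*(-104 - 57)) = -5 - (4532 - 103*(-161) + 6512 - 148*(-161)) = -5 - (4532 + 16583 + 6512 + 23828) = -5 - 1*51455 = -5 - 51455 = -51460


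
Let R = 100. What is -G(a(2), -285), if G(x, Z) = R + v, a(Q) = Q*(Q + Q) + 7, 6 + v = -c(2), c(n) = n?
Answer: -92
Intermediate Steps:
v = -8 (v = -6 - 1*2 = -6 - 2 = -8)
a(Q) = 7 + 2*Q² (a(Q) = Q*(2*Q) + 7 = 2*Q² + 7 = 7 + 2*Q²)
G(x, Z) = 92 (G(x, Z) = 100 - 8 = 92)
-G(a(2), -285) = -1*92 = -92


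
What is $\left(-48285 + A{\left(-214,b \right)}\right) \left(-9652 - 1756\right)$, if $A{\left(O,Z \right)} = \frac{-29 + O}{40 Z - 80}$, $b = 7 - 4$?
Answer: $\frac{2754522918}{5} \approx 5.509 \cdot 10^{8}$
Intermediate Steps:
$b = 3$ ($b = 7 - 4 = 3$)
$A{\left(O,Z \right)} = \frac{-29 + O}{-80 + 40 Z}$
$\left(-48285 + A{\left(-214,b \right)}\right) \left(-9652 - 1756\right) = \left(-48285 + \frac{-29 - 214}{40 \left(-2 + 3\right)}\right) \left(-9652 - 1756\right) = \left(-48285 + \frac{1}{40} \cdot 1^{-1} \left(-243\right)\right) \left(-11408\right) = \left(-48285 + \frac{1}{40} \cdot 1 \left(-243\right)\right) \left(-11408\right) = \left(-48285 - \frac{243}{40}\right) \left(-11408\right) = \left(- \frac{1931643}{40}\right) \left(-11408\right) = \frac{2754522918}{5}$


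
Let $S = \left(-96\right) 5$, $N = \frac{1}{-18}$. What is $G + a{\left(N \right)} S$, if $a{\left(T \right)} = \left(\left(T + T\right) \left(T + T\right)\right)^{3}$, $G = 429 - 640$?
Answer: $- \frac{37378177}{177147} \approx -211.0$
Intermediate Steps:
$G = -211$
$N = - \frac{1}{18} \approx -0.055556$
$a{\left(T \right)} = 64 T^{6}$ ($a{\left(T \right)} = \left(2 T 2 T\right)^{3} = \left(4 T^{2}\right)^{3} = 64 T^{6}$)
$S = -480$
$G + a{\left(N \right)} S = -211 + 64 \left(- \frac{1}{18}\right)^{6} \left(-480\right) = -211 + 64 \cdot \frac{1}{34012224} \left(-480\right) = -211 + \frac{1}{531441} \left(-480\right) = -211 - \frac{160}{177147} = - \frac{37378177}{177147}$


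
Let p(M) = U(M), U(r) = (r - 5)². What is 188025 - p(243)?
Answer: 131381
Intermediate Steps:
U(r) = (-5 + r)²
p(M) = (-5 + M)²
188025 - p(243) = 188025 - (-5 + 243)² = 188025 - 1*238² = 188025 - 1*56644 = 188025 - 56644 = 131381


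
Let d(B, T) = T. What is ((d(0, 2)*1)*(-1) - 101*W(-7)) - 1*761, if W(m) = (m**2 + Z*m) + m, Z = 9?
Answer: 1358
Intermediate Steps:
W(m) = m**2 + 10*m (W(m) = (m**2 + 9*m) + m = m**2 + 10*m)
((d(0, 2)*1)*(-1) - 101*W(-7)) - 1*761 = ((2*1)*(-1) - (-707)*(10 - 7)) - 1*761 = (2*(-1) - (-707)*3) - 761 = (-2 - 101*(-21)) - 761 = (-2 + 2121) - 761 = 2119 - 761 = 1358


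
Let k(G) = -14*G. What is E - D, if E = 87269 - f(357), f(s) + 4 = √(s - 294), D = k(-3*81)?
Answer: 83871 - 3*√7 ≈ 83863.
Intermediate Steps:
D = 3402 (D = -(-42)*81 = -14*(-243) = 3402)
f(s) = -4 + √(-294 + s) (f(s) = -4 + √(s - 294) = -4 + √(-294 + s))
E = 87273 - 3*√7 (E = 87269 - (-4 + √(-294 + 357)) = 87269 - (-4 + √63) = 87269 - (-4 + 3*√7) = 87269 + (4 - 3*√7) = 87273 - 3*√7 ≈ 87265.)
E - D = (87273 - 3*√7) - 1*3402 = (87273 - 3*√7) - 3402 = 83871 - 3*√7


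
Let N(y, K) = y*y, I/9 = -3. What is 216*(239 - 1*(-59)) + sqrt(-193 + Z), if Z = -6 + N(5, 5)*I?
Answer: 64368 + I*sqrt(874) ≈ 64368.0 + 29.563*I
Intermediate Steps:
I = -27 (I = 9*(-3) = -27)
N(y, K) = y**2
Z = -681 (Z = -6 + 5**2*(-27) = -6 + 25*(-27) = -6 - 675 = -681)
216*(239 - 1*(-59)) + sqrt(-193 + Z) = 216*(239 - 1*(-59)) + sqrt(-193 - 681) = 216*(239 + 59) + sqrt(-874) = 216*298 + I*sqrt(874) = 64368 + I*sqrt(874)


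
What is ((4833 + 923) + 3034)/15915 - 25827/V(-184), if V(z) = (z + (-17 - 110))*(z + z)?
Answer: 39664081/121429328 ≈ 0.32664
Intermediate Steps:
V(z) = 2*z*(-127 + z) (V(z) = (z - 127)*(2*z) = (-127 + z)*(2*z) = 2*z*(-127 + z))
((4833 + 923) + 3034)/15915 - 25827/V(-184) = ((4833 + 923) + 3034)/15915 - 25827*(-1/(368*(-127 - 184))) = (5756 + 3034)*(1/15915) - 25827/(2*(-184)*(-311)) = 8790*(1/15915) - 25827/114448 = 586/1061 - 25827*1/114448 = 586/1061 - 25827/114448 = 39664081/121429328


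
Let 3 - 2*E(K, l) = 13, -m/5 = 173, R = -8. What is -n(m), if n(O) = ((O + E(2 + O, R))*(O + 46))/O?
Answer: 142506/173 ≈ 823.73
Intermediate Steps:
m = -865 (m = -5*173 = -865)
E(K, l) = -5 (E(K, l) = 3/2 - 1/2*13 = 3/2 - 13/2 = -5)
n(O) = (-5 + O)*(46 + O)/O (n(O) = ((O - 5)*(O + 46))/O = ((-5 + O)*(46 + O))/O = (-5 + O)*(46 + O)/O)
-n(m) = -(41 - 865 - 230/(-865)) = -(41 - 865 - 230*(-1/865)) = -(41 - 865 + 46/173) = -1*(-142506/173) = 142506/173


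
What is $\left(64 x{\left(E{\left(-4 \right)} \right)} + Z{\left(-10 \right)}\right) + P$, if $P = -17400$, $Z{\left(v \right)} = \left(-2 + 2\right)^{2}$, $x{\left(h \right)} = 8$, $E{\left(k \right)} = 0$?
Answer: $-16888$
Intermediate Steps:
$Z{\left(v \right)} = 0$ ($Z{\left(v \right)} = 0^{2} = 0$)
$\left(64 x{\left(E{\left(-4 \right)} \right)} + Z{\left(-10 \right)}\right) + P = \left(64 \cdot 8 + 0\right) - 17400 = \left(512 + 0\right) - 17400 = 512 - 17400 = -16888$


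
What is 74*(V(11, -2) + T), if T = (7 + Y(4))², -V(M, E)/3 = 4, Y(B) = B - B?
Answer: 2738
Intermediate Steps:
Y(B) = 0
V(M, E) = -12 (V(M, E) = -3*4 = -12)
T = 49 (T = (7 + 0)² = 7² = 49)
74*(V(11, -2) + T) = 74*(-12 + 49) = 74*37 = 2738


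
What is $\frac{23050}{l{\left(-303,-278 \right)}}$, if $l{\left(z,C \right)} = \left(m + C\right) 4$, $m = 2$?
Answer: $- \frac{11525}{552} \approx -20.879$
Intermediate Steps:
$l{\left(z,C \right)} = 8 + 4 C$ ($l{\left(z,C \right)} = \left(2 + C\right) 4 = 8 + 4 C$)
$\frac{23050}{l{\left(-303,-278 \right)}} = \frac{23050}{8 + 4 \left(-278\right)} = \frac{23050}{8 - 1112} = \frac{23050}{-1104} = 23050 \left(- \frac{1}{1104}\right) = - \frac{11525}{552}$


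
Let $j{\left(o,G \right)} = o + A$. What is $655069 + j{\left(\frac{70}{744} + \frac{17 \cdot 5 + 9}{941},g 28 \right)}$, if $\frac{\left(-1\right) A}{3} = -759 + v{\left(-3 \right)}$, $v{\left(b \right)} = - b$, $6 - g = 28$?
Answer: $\frac{230102199427}{350052} \approx 6.5734 \cdot 10^{5}$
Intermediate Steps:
$g = -22$ ($g = 6 - 28 = -22$)
$A = 2268$ ($A = - 3 \left(-759 - -3\right) = - 3 \left(-759 + 3\right) = \left(-3\right) \left(-756\right) = 2268$)
$j{\left(o,G \right)} = 2268 + o$ ($j{\left(o,G \right)} = o + 2268 = 2268 + o$)
$655069 + j{\left(\frac{70}{744} + \frac{17 \cdot 5 + 9}{941},g 28 \right)} = 655069 + \left(2268 + \left(\frac{70}{744} + \frac{17 \cdot 5 + 9}{941}\right)\right) = 655069 + \left(2268 + \left(70 \cdot \frac{1}{744} + \left(85 + 9\right) \frac{1}{941}\right)\right) = 655069 + \left(2268 + \left(\frac{35}{372} + 94 \cdot \frac{1}{941}\right)\right) = 655069 + \left(2268 + \left(\frac{35}{372} + \frac{94}{941}\right)\right) = 655069 + \left(2268 + \frac{67903}{350052}\right) = 655069 + \frac{793985839}{350052} = \frac{230102199427}{350052}$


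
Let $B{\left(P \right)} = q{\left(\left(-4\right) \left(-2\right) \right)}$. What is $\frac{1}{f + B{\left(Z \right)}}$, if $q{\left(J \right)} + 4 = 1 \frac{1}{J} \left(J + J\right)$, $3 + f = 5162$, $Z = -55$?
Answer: $\frac{1}{5157} \approx 0.00019391$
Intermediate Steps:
$f = 5159$ ($f = -3 + 5162 = 5159$)
$q{\left(J \right)} = -2$ ($q{\left(J \right)} = -4 + 1 \frac{1}{J} \left(J + J\right) = -4 + \frac{2 J}{J} = -4 + 2 = -2$)
$B{\left(P \right)} = -2$
$\frac{1}{f + B{\left(Z \right)}} = \frac{1}{5159 - 2} = \frac{1}{5157}$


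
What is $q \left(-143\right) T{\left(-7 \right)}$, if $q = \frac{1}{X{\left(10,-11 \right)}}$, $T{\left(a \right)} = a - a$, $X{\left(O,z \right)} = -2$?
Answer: $0$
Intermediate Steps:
$T{\left(a \right)} = 0$
$q = - \frac{1}{2}$ ($q = \frac{1}{-2} = - \frac{1}{2} \approx -0.5$)
$q \left(-143\right) T{\left(-7 \right)} = \left(- \frac{1}{2}\right) \left(-143\right) 0 = \frac{143}{2} \cdot 0 = 0$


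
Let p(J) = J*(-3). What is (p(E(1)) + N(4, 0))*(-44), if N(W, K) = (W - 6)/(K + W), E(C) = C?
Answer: 154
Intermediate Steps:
p(J) = -3*J
N(W, K) = (-6 + W)/(K + W)
(p(E(1)) + N(4, 0))*(-44) = (-3*1 + (-6 + 4)/(0 + 4))*(-44) = (-3 - 2/4)*(-44) = (-3 + (¼)*(-2))*(-44) = (-3 - ½)*(-44) = -7/2*(-44) = 154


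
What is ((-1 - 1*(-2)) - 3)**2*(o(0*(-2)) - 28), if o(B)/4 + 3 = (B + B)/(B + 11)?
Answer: -160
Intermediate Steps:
o(B) = -12 + 8*B/(11 + B) (o(B) = -12 + 4*((B + B)/(B + 11)) = -12 + 4*((2*B)/(11 + B)) = -12 + 4*(2*B/(11 + B)) = -12 + 8*B/(11 + B))
((-1 - 1*(-2)) - 3)**2*(o(0*(-2)) - 28) = ((-1 - 1*(-2)) - 3)**2*(4*(-33 - 0*(-2))/(11 + 0*(-2)) - 28) = ((-1 + 2) - 3)**2*(4*(-33 - 1*0)/(11 + 0) - 28) = (1 - 3)**2*(4*(-33 + 0)/11 - 28) = (-2)**2*(4*(1/11)*(-33) - 28) = 4*(-12 - 28) = 4*(-40) = -160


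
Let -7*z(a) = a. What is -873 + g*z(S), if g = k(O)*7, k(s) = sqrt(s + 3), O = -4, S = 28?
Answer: -873 - 28*I ≈ -873.0 - 28.0*I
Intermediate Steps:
k(s) = sqrt(3 + s)
z(a) = -a/7
g = 7*I (g = sqrt(3 - 4)*7 = sqrt(-1)*7 = I*7 = 7*I ≈ 7.0*I)
-873 + g*z(S) = -873 + (7*I)*(-1/7*28) = -873 + (7*I)*(-4) = -873 - 28*I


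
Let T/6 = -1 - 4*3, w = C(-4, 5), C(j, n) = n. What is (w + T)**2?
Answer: 5329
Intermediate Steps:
w = 5
T = -78 (T = 6*(-1 - 4*3) = 6*(-1 - 12) = 6*(-13) = -78)
(w + T)**2 = (5 - 78)**2 = (-73)**2 = 5329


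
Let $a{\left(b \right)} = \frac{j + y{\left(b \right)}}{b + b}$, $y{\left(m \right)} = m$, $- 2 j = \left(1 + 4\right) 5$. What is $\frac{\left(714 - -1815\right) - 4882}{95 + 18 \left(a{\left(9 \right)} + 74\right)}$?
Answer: $- \frac{362}{219} \approx -1.653$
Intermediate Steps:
$j = - \frac{25}{2}$ ($j = - \frac{\left(1 + 4\right) 5}{2} = - \frac{5 \cdot 5}{2} = \left(- \frac{1}{2}\right) 25 = - \frac{25}{2} \approx -12.5$)
$a{\left(b \right)} = \frac{- \frac{25}{2} + b}{2 b}$ ($a{\left(b \right)} = \frac{- \frac{25}{2} + b}{b + b} = \frac{- \frac{25}{2} + b}{2 b}$)
$\frac{\left(714 - -1815\right) - 4882}{95 + 18 \left(a{\left(9 \right)} + 74\right)} = \frac{\left(714 - -1815\right) - 4882}{95 + 18 \left(\frac{-25 + 2 \cdot 9}{4 \cdot 9} + 74\right)} = \frac{\left(714 + 1815\right) - 4882}{95 + 18 \left(\frac{1}{4} \cdot \frac{1}{9} \left(-25 + 18\right) + 74\right)} = \frac{2529 - 4882}{95 + 18 \left(\frac{1}{4} \cdot \frac{1}{9} \left(-7\right) + 74\right)} = - \frac{2353}{95 + 18 \left(- \frac{7}{36} + 74\right)} = - \frac{2353}{95 + 18 \cdot \frac{2657}{36}} = - \frac{2353}{95 + \frac{2657}{2}} = - \frac{2353}{\frac{2847}{2}} = \left(-2353\right) \frac{2}{2847} = - \frac{362}{219}$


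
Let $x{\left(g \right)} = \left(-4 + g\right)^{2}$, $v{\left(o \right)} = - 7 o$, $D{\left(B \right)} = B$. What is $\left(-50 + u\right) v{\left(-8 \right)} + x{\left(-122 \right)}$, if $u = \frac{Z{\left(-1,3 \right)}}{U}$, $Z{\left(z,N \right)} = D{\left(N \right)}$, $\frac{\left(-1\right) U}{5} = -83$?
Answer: $\frac{5426708}{415} \approx 13076.0$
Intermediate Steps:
$U = 415$ ($U = \left(-5\right) \left(-83\right) = 415$)
$Z{\left(z,N \right)} = N$
$u = \frac{3}{415} \approx 0.0072289$
$\left(-50 + u\right) v{\left(-8 \right)} + x{\left(-122 \right)} = \left(-50 + \frac{3}{415}\right) \left(\left(-7\right) \left(-8\right)\right) + \left(-4 - 122\right)^{2} = \left(- \frac{20747}{415}\right) 56 + \left(-126\right)^{2} = - \frac{1161832}{415} + 15876 = \frac{5426708}{415}$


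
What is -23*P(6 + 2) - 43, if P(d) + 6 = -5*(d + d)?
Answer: 1935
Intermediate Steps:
P(d) = -6 - 10*d (P(d) = -6 - 5*(d + d) = -6 - 10*d)
-23*P(6 + 2) - 43 = -23*(-6 - 10*(6 + 2)) - 43 = -23*(-6 - 10*8) - 43 = -23*(-6 - 80) - 43 = -23*(-86) - 43 = 1978 - 43 = 1935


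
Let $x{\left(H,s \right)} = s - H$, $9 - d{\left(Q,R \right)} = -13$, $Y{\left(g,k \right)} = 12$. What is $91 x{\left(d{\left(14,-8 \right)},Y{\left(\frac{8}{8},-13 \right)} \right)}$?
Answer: $-910$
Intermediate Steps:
$d{\left(Q,R \right)} = 22$ ($d{\left(Q,R \right)} = 9 - -13 = 9 + 13 = 22$)
$91 x{\left(d{\left(14,-8 \right)},Y{\left(\frac{8}{8},-13 \right)} \right)} = 91 \left(12 - 22\right) = 91 \left(-10\right) = -910$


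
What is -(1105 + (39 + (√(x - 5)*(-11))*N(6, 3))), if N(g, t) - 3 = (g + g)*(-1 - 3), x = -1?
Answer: -1144 - 495*I*√6 ≈ -1144.0 - 1212.5*I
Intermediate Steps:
N(g, t) = 3 - 8*g (N(g, t) = 3 + (g + g)*(-1 - 3) = 3 + (2*g)*(-4) = 3 - 8*g)
-(1105 + (39 + (√(x - 5)*(-11))*N(6, 3))) = -(1105 + (39 + (√(-1 - 5)*(-11))*(3 - 8*6))) = -(1105 + (39 + (√(-6)*(-11))*(3 - 48))) = -(1105 + (39 + ((I*√6)*(-11))*(-45))) = -(1105 + (39 - 11*I*√6*(-45))) = -(1105 + (39 + 495*I*√6)) = -(1144 + 495*I*√6) = -1144 - 495*I*√6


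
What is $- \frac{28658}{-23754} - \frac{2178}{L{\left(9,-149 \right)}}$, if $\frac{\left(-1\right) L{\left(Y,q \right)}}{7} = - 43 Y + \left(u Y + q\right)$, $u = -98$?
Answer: $\frac{58180774}{58945551} \approx 0.98703$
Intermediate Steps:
$L{\left(Y,q \right)} = - 7 q + 987 Y$ ($L{\left(Y,q \right)} = - 7 \left(- 43 Y - \left(- q + 98 Y\right)\right) = - 7 \left(q - 141 Y\right) = - 7 q + 987 Y$)
$- \frac{28658}{-23754} - \frac{2178}{L{\left(9,-149 \right)}} = - \frac{28658}{-23754} - \frac{2178}{\left(-7\right) \left(-149\right) + 987 \cdot 9} = \left(-28658\right) \left(- \frac{1}{23754}\right) - \frac{2178}{1043 + 8883} = \frac{14329}{11877} - \frac{2178}{9926} = \frac{14329}{11877} - \frac{1089}{4963} = \frac{58180774}{58945551}$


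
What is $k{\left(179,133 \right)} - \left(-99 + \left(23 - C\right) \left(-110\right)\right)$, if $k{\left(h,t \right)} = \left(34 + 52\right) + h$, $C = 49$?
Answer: $-2496$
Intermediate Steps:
$k{\left(h,t \right)} = 86 + h$
$k{\left(179,133 \right)} - \left(-99 + \left(23 - C\right) \left(-110\right)\right) = \left(86 + 179\right) - \left(-99 + \left(23 - 49\right) \left(-110\right)\right) = 265 - \left(-99 + \left(23 - 49\right) \left(-110\right)\right) = 265 - \left(-99 - -2860\right) = 265 - \left(-99 + 2860\right) = 265 - 2761 = -2496$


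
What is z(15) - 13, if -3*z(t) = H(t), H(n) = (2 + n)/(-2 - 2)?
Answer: -139/12 ≈ -11.583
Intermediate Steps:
H(n) = -1/2 - n/4 (H(n) = (2 + n)/(-4) = (2 + n)*(-1/4) = -1/2 - n/4)
z(t) = 1/6 + t/12 (z(t) = -(-1/2 - t/4)/3 = 1/6 + t/12)
z(15) - 13 = (1/6 + (1/12)*15) - 13 = (1/6 + 5/4) - 13 = 17/12 - 13 = -139/12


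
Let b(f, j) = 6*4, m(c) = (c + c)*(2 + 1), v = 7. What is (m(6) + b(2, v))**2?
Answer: 3600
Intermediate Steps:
m(c) = 6*c (m(c) = (2*c)*3 = 6*c)
b(f, j) = 24
(m(6) + b(2, v))**2 = (6*6 + 24)**2 = (36 + 24)**2 = 60**2 = 3600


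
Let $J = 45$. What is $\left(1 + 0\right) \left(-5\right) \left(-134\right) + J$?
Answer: $715$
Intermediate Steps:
$\left(1 + 0\right) \left(-5\right) \left(-134\right) + J = \left(1 + 0\right) \left(-5\right) \left(-134\right) + 45 = 1 \left(-5\right) \left(-134\right) + 45 = \left(-5\right) \left(-134\right) + 45 = 670 + 45 = 715$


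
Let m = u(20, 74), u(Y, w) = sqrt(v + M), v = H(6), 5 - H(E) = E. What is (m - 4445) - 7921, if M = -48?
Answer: -12366 + 7*I ≈ -12366.0 + 7.0*I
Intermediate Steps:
H(E) = 5 - E
v = -1 (v = 5 - 1*6 = 5 - 6 = -1)
u(Y, w) = 7*I (u(Y, w) = sqrt(-1 - 48) = sqrt(-49) = 7*I)
m = 7*I ≈ 7.0*I
(m - 4445) - 7921 = (7*I - 4445) - 7921 = (-4445 + 7*I) - 7921 = -12366 + 7*I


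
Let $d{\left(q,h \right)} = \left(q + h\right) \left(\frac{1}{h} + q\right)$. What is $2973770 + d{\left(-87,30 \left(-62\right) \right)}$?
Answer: $\frac{1948759229}{620} \approx 3.1432 \cdot 10^{6}$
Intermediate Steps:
$d{\left(q,h \right)} = \left(h + q\right) \left(q + \frac{1}{h}\right)$
$2973770 + d{\left(-87,30 \left(-62\right) \right)} = 2973770 + \left(1 + \left(-87\right)^{2} + 30 \left(-62\right) \left(-87\right) - \frac{87}{30 \left(-62\right)}\right) = 2973770 + \left(1 + 7569 - -161820 - \frac{87}{-1860}\right) = 2973770 + \left(1 + 7569 + 161820 - - \frac{29}{620}\right) = 2973770 + \left(1 + 7569 + 161820 + \frac{29}{620}\right) = 2973770 + \frac{105021829}{620} = \frac{1948759229}{620}$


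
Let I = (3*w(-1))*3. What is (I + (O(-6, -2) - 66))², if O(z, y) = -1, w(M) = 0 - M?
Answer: 3364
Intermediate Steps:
w(M) = -M
I = 9 (I = (3*(-1*(-1)))*3 = (3*1)*3 = 3*3 = 9)
(I + (O(-6, -2) - 66))² = (9 + (-1 - 66))² = (9 - 67)² = (-58)² = 3364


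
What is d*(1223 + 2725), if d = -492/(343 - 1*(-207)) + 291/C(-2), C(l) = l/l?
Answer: 314967492/275 ≈ 1.1453e+6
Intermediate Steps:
C(l) = 1
d = 79779/275 (d = -492/(343 - 1*(-207)) + 291/1 = -492/(343 + 207) + 291*1 = -492/550 + 291 = -492*1/550 + 291 = -246/275 + 291 = 79779/275 ≈ 290.11)
d*(1223 + 2725) = 79779*(1223 + 2725)/275 = (79779/275)*3948 = 314967492/275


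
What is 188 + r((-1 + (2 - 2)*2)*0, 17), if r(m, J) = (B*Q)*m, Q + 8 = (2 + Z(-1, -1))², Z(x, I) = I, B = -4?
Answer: 188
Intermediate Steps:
Q = -7 (Q = -8 + (2 - 1)² = -8 + 1² = -8 + 1 = -7)
r(m, J) = 28*m (r(m, J) = (-4*(-7))*m = 28*m)
188 + r((-1 + (2 - 2)*2)*0, 17) = 188 + 28*((-1 + (2 - 2)*2)*0) = 188 + 28*((-1 + 0*2)*0) = 188 + 28*((-1 + 0)*0) = 188 + 28*(-1*0) = 188 + 28*0 = 188 + 0 = 188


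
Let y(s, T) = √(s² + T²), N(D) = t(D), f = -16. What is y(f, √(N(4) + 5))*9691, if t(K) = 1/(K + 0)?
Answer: 9691*√1045/2 ≈ 1.5664e+5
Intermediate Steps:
t(K) = 1/K
N(D) = 1/D
y(s, T) = √(T² + s²)
y(f, √(N(4) + 5))*9691 = √((√(1/4 + 5))² + (-16)²)*9691 = √((√(¼ + 5))² + 256)*9691 = √((√(21/4))² + 256)*9691 = √((√21/2)² + 256)*9691 = √(21/4 + 256)*9691 = √(1045/4)*9691 = (√1045/2)*9691 = 9691*√1045/2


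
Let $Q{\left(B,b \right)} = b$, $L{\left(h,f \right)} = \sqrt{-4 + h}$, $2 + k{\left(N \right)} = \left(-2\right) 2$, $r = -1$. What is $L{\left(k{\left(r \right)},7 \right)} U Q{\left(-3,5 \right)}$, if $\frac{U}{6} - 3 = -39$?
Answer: $- 1080 i \sqrt{10} \approx - 3415.3 i$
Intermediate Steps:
$k{\left(N \right)} = -6$ ($k{\left(N \right)} = -2 - 4 = -6$)
$U = -216$ ($U = 18 + 6 \left(-39\right) = 18 - 234 = -216$)
$L{\left(k{\left(r \right)},7 \right)} U Q{\left(-3,5 \right)} = \sqrt{-4 - 6} \left(-216\right) 5 = \sqrt{-10} \left(-216\right) 5 = i \sqrt{10} \left(-216\right) 5 = - 216 i \sqrt{10} \cdot 5 = - 1080 i \sqrt{10}$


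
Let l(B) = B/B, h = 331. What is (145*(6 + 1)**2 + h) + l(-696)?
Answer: 7437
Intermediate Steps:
l(B) = 1
(145*(6 + 1)**2 + h) + l(-696) = (145*(6 + 1)**2 + 331) + 1 = (145*7**2 + 331) + 1 = (145*49 + 331) + 1 = (7105 + 331) + 1 = 7436 + 1 = 7437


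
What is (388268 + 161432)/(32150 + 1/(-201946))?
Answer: 111009716200/6492563899 ≈ 17.098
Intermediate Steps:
(388268 + 161432)/(32150 + 1/(-201946)) = 549700/(32150 - 1/201946) = 549700/(6492563899/201946) = 549700*(201946/6492563899) = 111009716200/6492563899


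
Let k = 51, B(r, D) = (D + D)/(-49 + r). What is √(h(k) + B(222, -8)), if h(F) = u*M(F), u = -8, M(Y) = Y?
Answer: 10*I*√122138/173 ≈ 20.201*I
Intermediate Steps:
B(r, D) = 2*D/(-49 + r) (B(r, D) = (2*D)/(-49 + r) = 2*D/(-49 + r))
h(F) = -8*F
√(h(k) + B(222, -8)) = √(-8*51 + 2*(-8)/(-49 + 222)) = √(-408 + 2*(-8)/173) = √(-408 + 2*(-8)*(1/173)) = √(-408 - 16/173) = √(-70600/173) = 10*I*√122138/173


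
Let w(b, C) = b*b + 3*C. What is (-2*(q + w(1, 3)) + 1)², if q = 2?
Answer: 529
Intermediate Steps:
w(b, C) = b² + 3*C
(-2*(q + w(1, 3)) + 1)² = (-2*(2 + (1² + 3*3)) + 1)² = (-2*(2 + (1 + 9)) + 1)² = (-2*(2 + 10) + 1)² = (-2*12 + 1)² = (-24 + 1)² = (-23)² = 529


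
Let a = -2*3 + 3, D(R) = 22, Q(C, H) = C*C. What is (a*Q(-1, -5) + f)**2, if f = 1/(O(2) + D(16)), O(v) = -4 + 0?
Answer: 2809/324 ≈ 8.6698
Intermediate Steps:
O(v) = -4
Q(C, H) = C**2
a = -3 (a = -6 + 3 = -3)
f = 1/18 (f = 1/(-4 + 22) = 1/18 ≈ 0.055556)
(a*Q(-1, -5) + f)**2 = (-3*(-1)**2 + 1/18)**2 = (-3*1 + 1/18)**2 = (-3 + 1/18)**2 = (-53/18)**2 = 2809/324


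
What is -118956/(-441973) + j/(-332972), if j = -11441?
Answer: 44665630325/147164633756 ≈ 0.30351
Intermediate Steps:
-118956/(-441973) + j/(-332972) = -118956/(-441973) - 11441/(-332972) = -118956*(-1/441973) - 11441*(-1/332972) = 118956/441973 + 11441/332972 = 44665630325/147164633756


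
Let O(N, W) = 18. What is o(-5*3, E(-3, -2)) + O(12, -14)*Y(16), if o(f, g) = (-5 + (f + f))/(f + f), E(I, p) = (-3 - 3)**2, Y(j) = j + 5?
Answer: 2275/6 ≈ 379.17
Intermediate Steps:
Y(j) = 5 + j
E(I, p) = 36 (E(I, p) = (-6)**2 = 36)
o(f, g) = (-5 + 2*f)/(2*f) (o(f, g) = (-5 + 2*f)/((2*f)) = (-5 + 2*f)*(1/(2*f)) = (-5 + 2*f)/(2*f))
o(-5*3, E(-3, -2)) + O(12, -14)*Y(16) = (-5/2 - 5*3)/((-5*3)) + 18*(5 + 16) = (-5/2 - 15)/(-15) + 18*21 = -1/15*(-35/2) + 378 = 7/6 + 378 = 2275/6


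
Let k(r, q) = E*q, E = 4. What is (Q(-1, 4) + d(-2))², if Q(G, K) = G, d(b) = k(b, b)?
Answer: 81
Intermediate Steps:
k(r, q) = 4*q
d(b) = 4*b
(Q(-1, 4) + d(-2))² = (-1 + 4*(-2))² = (-1 - 8)² = (-9)² = 81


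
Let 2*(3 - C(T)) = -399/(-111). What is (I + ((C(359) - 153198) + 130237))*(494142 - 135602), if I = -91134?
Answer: -1513566033070/37 ≈ -4.0907e+10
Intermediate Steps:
C(T) = 89/74 (C(T) = 3 - (-399)/(2*(-111)) = 3 - (-399)*(-1)/(2*111) = 3 - ½*133/37 = 3 - 133/74 = 89/74)
(I + ((C(359) - 153198) + 130237))*(494142 - 135602) = (-91134 + ((89/74 - 153198) + 130237))*(494142 - 135602) = (-91134 + (-11336563/74 + 130237))*358540 = (-91134 - 1699025/74)*358540 = -8442941/74*358540 = -1513566033070/37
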